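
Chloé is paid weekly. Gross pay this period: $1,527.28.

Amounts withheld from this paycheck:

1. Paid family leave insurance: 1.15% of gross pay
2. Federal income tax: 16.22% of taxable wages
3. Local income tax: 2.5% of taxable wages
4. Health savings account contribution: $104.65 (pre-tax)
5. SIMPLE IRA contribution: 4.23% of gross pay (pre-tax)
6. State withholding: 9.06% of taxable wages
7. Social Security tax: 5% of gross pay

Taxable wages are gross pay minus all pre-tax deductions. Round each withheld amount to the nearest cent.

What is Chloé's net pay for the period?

$886.85

SIMPLE IRA contribution: $1,527.28 × 0.0423 = $64.60
Health savings account contribution: $104.65
Pre-tax total = $64.60 + $104.65 = $169.25
Taxable wages = $1,527.28 − $169.25 = $1,358.03
Federal income tax: $1,358.03 × 0.1622 = $220.27
Local income tax: $1,358.03 × 0.025 = $33.95
State withholding: $1,358.03 × 0.0906 = $123.04
Social Security tax: $1,527.28 × 0.05 = $76.36
Paid family leave insurance: $1,527.28 × 0.0115 = $17.56
Total deductions = $64.60 + $104.65 + $220.27 + $33.95 + $123.04 + $76.36 + $17.56 = $640.43
Net pay = $1,527.28 − $640.43 = $886.85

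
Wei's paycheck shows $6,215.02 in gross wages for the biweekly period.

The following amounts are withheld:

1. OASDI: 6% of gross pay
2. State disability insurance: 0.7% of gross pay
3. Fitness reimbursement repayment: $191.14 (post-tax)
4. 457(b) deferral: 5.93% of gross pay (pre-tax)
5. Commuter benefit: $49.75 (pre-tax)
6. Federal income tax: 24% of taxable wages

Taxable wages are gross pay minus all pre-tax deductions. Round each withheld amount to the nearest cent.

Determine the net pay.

Commuter benefit: $49.75
457(b) deferral: $6,215.02 × 0.0593 = $368.55
Pre-tax total = $49.75 + $368.55 = $418.30
Taxable wages = $6,215.02 − $418.30 = $5,796.72
Federal income tax: $5,796.72 × 0.24 = $1,391.21
OASDI: $6,215.02 × 0.06 = $372.90
State disability insurance: $6,215.02 × 0.007 = $43.51
Fitness reimbursement repayment: $191.14
Total deductions = $49.75 + $368.55 + $1,391.21 + $372.90 + $43.51 + $191.14 = $2,417.06
Net pay = $6,215.02 − $2,417.06 = $3,797.96

$3,797.96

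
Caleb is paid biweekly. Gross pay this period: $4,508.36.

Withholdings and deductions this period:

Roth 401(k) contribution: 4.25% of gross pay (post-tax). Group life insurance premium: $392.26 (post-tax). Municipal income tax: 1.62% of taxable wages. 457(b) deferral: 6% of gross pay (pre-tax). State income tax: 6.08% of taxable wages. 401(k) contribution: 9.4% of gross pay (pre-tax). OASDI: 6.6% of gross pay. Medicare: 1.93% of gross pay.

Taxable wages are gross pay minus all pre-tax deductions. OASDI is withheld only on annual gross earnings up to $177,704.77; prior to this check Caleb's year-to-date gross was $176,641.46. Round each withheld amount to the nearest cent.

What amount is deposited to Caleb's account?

457(b) deferral: $4,508.36 × 0.06 = $270.50
401(k) contribution: $4,508.36 × 0.094 = $423.79
Pre-tax total = $270.50 + $423.79 = $694.29
Taxable wages = $4,508.36 − $694.29 = $3,814.07
State income tax: $3,814.07 × 0.0608 = $231.90
Municipal income tax: $3,814.07 × 0.0162 = $61.79
Medicare: $4,508.36 × 0.0193 = $87.01
OASDI: only $177,704.77 − $176,641.46 = $1,063.31 of this check is subject → $1,063.31 × 0.066 = $70.18
Roth 401(k) contribution: $4,508.36 × 0.0425 = $191.61
Group life insurance premium: $392.26
Total deductions = $270.50 + $423.79 + $231.90 + $61.79 + $87.01 + $70.18 + $191.61 + $392.26 = $1,729.04
Net pay = $4,508.36 − $1,729.04 = $2,779.32

$2,779.32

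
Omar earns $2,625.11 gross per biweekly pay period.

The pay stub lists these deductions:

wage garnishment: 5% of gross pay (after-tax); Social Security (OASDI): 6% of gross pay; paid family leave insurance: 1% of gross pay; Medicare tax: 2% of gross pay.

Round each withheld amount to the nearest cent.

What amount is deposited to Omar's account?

$2,257.59

Social Security (OASDI): $2,625.11 × 0.06 = $157.51
Medicare tax: $2,625.11 × 0.02 = $52.50
Paid family leave insurance: $2,625.11 × 0.01 = $26.25
Wage garnishment: $2,625.11 × 0.05 = $131.26
Total deductions = $157.51 + $52.50 + $26.25 + $131.26 = $367.52
Net pay = $2,625.11 − $367.52 = $2,257.59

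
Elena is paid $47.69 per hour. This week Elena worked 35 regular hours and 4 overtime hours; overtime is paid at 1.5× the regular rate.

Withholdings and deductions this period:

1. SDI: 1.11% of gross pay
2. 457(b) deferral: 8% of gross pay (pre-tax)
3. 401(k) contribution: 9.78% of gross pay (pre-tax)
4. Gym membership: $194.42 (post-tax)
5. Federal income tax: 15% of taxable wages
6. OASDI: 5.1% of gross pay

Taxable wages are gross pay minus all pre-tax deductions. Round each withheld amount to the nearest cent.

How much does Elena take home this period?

$1050.65

Regular pay: 35 × $47.69 = $1669.15
Overtime pay: 4 × $47.69 × 1.5 = $286.14
Gross pay = $1669.15 + $286.14 = $1955.29
401(k) contribution: $1955.29 × 0.0978 = $191.23
457(b) deferral: $1955.29 × 0.08 = $156.42
Pre-tax total = $191.23 + $156.42 = $347.65
Taxable wages = $1955.29 − $347.65 = $1607.64
Federal income tax: $1607.64 × 0.15 = $241.15
OASDI: $1955.29 × 0.051 = $99.72
SDI: $1955.29 × 0.0111 = $21.70
Gym membership: $194.42
Total deductions = $191.23 + $156.42 + $241.15 + $99.72 + $21.70 + $194.42 = $904.64
Net pay = $1955.29 − $904.64 = $1050.65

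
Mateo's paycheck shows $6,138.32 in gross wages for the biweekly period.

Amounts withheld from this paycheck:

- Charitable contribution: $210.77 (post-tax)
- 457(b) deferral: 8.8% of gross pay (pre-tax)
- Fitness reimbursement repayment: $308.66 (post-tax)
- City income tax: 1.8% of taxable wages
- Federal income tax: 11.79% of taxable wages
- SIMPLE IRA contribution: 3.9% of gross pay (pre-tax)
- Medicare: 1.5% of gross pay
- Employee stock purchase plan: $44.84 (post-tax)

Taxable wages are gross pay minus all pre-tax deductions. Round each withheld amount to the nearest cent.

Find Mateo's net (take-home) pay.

$3,974.16

457(b) deferral: $6,138.32 × 0.088 = $540.17
SIMPLE IRA contribution: $6,138.32 × 0.039 = $239.39
Pre-tax total = $540.17 + $239.39 = $779.56
Taxable wages = $6,138.32 − $779.56 = $5,358.76
Federal income tax: $5,358.76 × 0.1179 = $631.80
City income tax: $5,358.76 × 0.018 = $96.46
Medicare: $6,138.32 × 0.015 = $92.07
Charitable contribution: $210.77
Employee stock purchase plan: $44.84
Fitness reimbursement repayment: $308.66
Total deductions = $540.17 + $239.39 + $631.80 + $96.46 + $92.07 + $210.77 + $44.84 + $308.66 = $2,164.16
Net pay = $6,138.32 − $2,164.16 = $3,974.16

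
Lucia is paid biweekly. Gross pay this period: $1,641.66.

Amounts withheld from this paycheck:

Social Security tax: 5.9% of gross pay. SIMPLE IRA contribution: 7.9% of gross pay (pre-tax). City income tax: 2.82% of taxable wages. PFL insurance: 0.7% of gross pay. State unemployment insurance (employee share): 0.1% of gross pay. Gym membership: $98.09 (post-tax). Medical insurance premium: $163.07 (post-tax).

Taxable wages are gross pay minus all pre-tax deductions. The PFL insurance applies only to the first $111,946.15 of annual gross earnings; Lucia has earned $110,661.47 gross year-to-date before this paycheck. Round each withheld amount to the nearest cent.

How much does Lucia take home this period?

$1,100.68

SIMPLE IRA contribution: $1,641.66 × 0.079 = $129.69
Taxable wages = $1,641.66 − $129.69 = $1,511.97
City income tax: $1,511.97 × 0.0282 = $42.64
Social Security tax: $1,641.66 × 0.059 = $96.86
State unemployment insurance (employee share): $1,641.66 × 0.001 = $1.64
PFL insurance: only $111,946.15 − $110,661.47 = $1,284.68 of this check is subject → $1,284.68 × 0.007 = $8.99
Gym membership: $98.09
Medical insurance premium: $163.07
Total deductions = $129.69 + $42.64 + $96.86 + $1.64 + $8.99 + $98.09 + $163.07 = $540.98
Net pay = $1,641.66 − $540.98 = $1,100.68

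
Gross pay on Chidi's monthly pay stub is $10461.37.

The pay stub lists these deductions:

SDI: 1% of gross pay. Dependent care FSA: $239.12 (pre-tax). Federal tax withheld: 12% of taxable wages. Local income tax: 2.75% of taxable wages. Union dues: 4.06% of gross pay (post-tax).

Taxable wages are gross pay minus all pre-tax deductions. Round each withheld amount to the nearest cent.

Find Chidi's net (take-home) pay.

Dependent care FSA: $239.12
Taxable wages = $10461.37 − $239.12 = $10222.25
Local income tax: $10222.25 × 0.0275 = $281.11
Federal tax withheld: $10222.25 × 0.12 = $1226.67
SDI: $10461.37 × 0.01 = $104.61
Union dues: $10461.37 × 0.0406 = $424.73
Total deductions = $239.12 + $281.11 + $1226.67 + $104.61 + $424.73 = $2276.24
Net pay = $10461.37 − $2276.24 = $8185.13

$8185.13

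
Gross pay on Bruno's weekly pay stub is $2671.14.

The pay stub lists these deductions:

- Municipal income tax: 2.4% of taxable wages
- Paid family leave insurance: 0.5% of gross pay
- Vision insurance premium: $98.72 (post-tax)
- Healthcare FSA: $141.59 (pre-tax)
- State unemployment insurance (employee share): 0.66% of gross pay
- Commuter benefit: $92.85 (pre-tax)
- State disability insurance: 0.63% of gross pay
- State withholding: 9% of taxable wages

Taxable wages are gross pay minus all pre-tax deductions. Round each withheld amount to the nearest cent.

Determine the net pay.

Healthcare FSA: $141.59
Commuter benefit: $92.85
Pre-tax total = $141.59 + $92.85 = $234.44
Taxable wages = $2671.14 − $234.44 = $2436.70
Municipal income tax: $2436.70 × 0.024 = $58.48
State withholding: $2436.70 × 0.09 = $219.30
Paid family leave insurance: $2671.14 × 0.005 = $13.36
State unemployment insurance (employee share): $2671.14 × 0.0066 = $17.63
State disability insurance: $2671.14 × 0.0063 = $16.83
Vision insurance premium: $98.72
Total deductions = $141.59 + $92.85 + $58.48 + $219.30 + $13.36 + $17.63 + $16.83 + $98.72 = $658.76
Net pay = $2671.14 − $658.76 = $2012.38

$2012.38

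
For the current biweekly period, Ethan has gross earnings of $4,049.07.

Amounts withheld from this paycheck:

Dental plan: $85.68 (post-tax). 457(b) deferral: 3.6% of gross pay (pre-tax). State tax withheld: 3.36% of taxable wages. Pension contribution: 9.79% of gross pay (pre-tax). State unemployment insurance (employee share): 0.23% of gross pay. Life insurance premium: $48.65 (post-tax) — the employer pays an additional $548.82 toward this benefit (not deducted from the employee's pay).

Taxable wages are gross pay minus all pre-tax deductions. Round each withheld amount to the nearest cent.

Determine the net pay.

Pension contribution: $4,049.07 × 0.0979 = $396.40
457(b) deferral: $4,049.07 × 0.036 = $145.77
Pre-tax total = $396.40 + $145.77 = $542.17
Taxable wages = $4,049.07 − $542.17 = $3,506.90
State tax withheld: $3,506.90 × 0.0336 = $117.83
State unemployment insurance (employee share): $4,049.07 × 0.0023 = $9.31
Life insurance premium: $48.65
Dental plan: $85.68
(Employer's $548.82 toward life insurance premium is not withheld from the employee.)
Total deductions = $396.40 + $145.77 + $117.83 + $9.31 + $48.65 + $85.68 = $803.64
Net pay = $4,049.07 − $803.64 = $3,245.43

$3,245.43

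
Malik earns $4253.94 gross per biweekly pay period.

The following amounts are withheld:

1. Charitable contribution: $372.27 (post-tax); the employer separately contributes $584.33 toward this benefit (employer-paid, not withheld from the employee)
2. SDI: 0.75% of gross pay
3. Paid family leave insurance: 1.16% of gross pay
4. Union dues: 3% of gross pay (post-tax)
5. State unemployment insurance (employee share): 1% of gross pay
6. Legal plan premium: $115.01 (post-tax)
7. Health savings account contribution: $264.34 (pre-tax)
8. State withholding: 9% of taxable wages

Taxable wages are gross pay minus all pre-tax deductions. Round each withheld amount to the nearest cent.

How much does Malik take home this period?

$2891.85

Health savings account contribution: $264.34
Taxable wages = $4253.94 − $264.34 = $3989.60
State withholding: $3989.60 × 0.09 = $359.06
SDI: $4253.94 × 0.0075 = $31.90
Paid family leave insurance: $4253.94 × 0.0116 = $49.35
State unemployment insurance (employee share): $4253.94 × 0.01 = $42.54
Union dues: $4253.94 × 0.03 = $127.62
Legal plan premium: $115.01
Charitable contribution: $372.27
(Employer's $584.33 toward charitable contribution is not withheld from the employee.)
Total deductions = $264.34 + $359.06 + $31.90 + $49.35 + $42.54 + $127.62 + $115.01 + $372.27 = $1362.09
Net pay = $4253.94 − $1362.09 = $2891.85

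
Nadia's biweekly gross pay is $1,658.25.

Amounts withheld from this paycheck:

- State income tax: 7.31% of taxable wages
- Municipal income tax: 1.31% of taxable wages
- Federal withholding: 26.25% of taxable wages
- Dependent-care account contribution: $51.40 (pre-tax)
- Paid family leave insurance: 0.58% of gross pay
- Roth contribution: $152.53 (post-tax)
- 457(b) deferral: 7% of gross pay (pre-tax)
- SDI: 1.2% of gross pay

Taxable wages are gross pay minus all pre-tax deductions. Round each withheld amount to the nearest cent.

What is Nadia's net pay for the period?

Dependent-care account contribution: $51.40
457(b) deferral: $1,658.25 × 0.07 = $116.08
Pre-tax total = $51.40 + $116.08 = $167.48
Taxable wages = $1,658.25 − $167.48 = $1,490.77
State income tax: $1,490.77 × 0.0731 = $108.98
Federal withholding: $1,490.77 × 0.2625 = $391.33
Municipal income tax: $1,490.77 × 0.0131 = $19.53
SDI: $1,658.25 × 0.012 = $19.90
Paid family leave insurance: $1,658.25 × 0.0058 = $9.62
Roth contribution: $152.53
Total deductions = $51.40 + $116.08 + $108.98 + $391.33 + $19.53 + $19.90 + $9.62 + $152.53 = $869.37
Net pay = $1,658.25 − $869.37 = $788.88

$788.88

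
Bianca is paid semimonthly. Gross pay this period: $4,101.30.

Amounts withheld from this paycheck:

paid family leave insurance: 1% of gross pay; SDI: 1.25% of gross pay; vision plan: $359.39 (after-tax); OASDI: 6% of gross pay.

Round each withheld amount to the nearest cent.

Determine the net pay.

Paid family leave insurance: $4,101.30 × 0.01 = $41.01
SDI: $4,101.30 × 0.0125 = $51.27
OASDI: $4,101.30 × 0.06 = $246.08
Vision plan: $359.39
Total deductions = $41.01 + $51.27 + $246.08 + $359.39 = $697.75
Net pay = $4,101.30 − $697.75 = $3,403.55

$3,403.55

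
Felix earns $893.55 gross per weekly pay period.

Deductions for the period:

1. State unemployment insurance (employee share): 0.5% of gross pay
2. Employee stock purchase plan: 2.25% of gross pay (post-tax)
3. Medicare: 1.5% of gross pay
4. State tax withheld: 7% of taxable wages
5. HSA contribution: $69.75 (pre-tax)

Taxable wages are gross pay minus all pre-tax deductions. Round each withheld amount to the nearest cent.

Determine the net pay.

$728.16

HSA contribution: $69.75
Taxable wages = $893.55 − $69.75 = $823.80
State tax withheld: $823.80 × 0.07 = $57.67
Medicare: $893.55 × 0.015 = $13.40
State unemployment insurance (employee share): $893.55 × 0.005 = $4.47
Employee stock purchase plan: $893.55 × 0.0225 = $20.10
Total deductions = $69.75 + $57.67 + $13.40 + $4.47 + $20.10 = $165.39
Net pay = $893.55 − $165.39 = $728.16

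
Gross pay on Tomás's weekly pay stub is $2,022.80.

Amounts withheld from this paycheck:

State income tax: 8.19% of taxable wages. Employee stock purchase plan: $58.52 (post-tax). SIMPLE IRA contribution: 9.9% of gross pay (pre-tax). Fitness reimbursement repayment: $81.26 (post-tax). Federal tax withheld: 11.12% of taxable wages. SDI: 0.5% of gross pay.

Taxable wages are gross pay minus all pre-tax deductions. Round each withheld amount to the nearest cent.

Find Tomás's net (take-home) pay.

$1,320.71

SIMPLE IRA contribution: $2,022.80 × 0.099 = $200.26
Taxable wages = $2,022.80 − $200.26 = $1,822.54
Federal tax withheld: $1,822.54 × 0.1112 = $202.67
State income tax: $1,822.54 × 0.0819 = $149.27
SDI: $2,022.80 × 0.005 = $10.11
Fitness reimbursement repayment: $81.26
Employee stock purchase plan: $58.52
Total deductions = $200.26 + $202.67 + $149.27 + $10.11 + $81.26 + $58.52 = $702.09
Net pay = $2,022.80 − $702.09 = $1,320.71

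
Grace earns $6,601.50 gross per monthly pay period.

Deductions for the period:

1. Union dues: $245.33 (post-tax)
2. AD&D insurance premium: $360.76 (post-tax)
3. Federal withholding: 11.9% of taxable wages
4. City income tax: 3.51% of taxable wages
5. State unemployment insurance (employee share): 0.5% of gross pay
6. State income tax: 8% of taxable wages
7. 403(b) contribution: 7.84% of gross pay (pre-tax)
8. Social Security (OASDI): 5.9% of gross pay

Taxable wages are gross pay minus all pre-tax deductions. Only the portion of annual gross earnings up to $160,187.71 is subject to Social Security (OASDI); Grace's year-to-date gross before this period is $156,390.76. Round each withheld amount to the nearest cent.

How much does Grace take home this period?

403(b) contribution: $6,601.50 × 0.0784 = $517.56
Taxable wages = $6,601.50 − $517.56 = $6,083.94
Federal withholding: $6,083.94 × 0.119 = $723.99
City income tax: $6,083.94 × 0.0351 = $213.55
State income tax: $6,083.94 × 0.08 = $486.72
Social Security (OASDI): only $160,187.71 − $156,390.76 = $3,796.95 of this check is subject → $3,796.95 × 0.059 = $224.02
State unemployment insurance (employee share): $6,601.50 × 0.005 = $33.01
Union dues: $245.33
AD&D insurance premium: $360.76
Total deductions = $517.56 + $723.99 + $213.55 + $486.72 + $224.02 + $33.01 + $245.33 + $360.76 = $2,804.94
Net pay = $6,601.50 − $2,804.94 = $3,796.56

$3,796.56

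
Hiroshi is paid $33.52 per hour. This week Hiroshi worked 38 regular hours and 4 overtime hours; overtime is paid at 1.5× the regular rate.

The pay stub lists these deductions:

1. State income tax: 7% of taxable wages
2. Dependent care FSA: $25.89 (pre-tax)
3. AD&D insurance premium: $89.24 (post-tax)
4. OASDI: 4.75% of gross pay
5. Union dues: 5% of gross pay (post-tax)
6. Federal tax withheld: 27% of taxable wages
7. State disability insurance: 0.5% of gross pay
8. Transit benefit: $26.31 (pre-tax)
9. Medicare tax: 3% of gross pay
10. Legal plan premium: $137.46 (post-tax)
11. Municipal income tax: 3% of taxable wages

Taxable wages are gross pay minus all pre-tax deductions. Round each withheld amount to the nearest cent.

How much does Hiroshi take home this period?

Regular pay: 38 × $33.52 = $1,273.76
Overtime pay: 4 × $33.52 × 1.5 = $201.12
Gross pay = $1,273.76 + $201.12 = $1,474.88
Dependent care FSA: $25.89
Transit benefit: $26.31
Pre-tax total = $25.89 + $26.31 = $52.20
Taxable wages = $1,474.88 − $52.20 = $1,422.68
State income tax: $1,422.68 × 0.07 = $99.59
Municipal income tax: $1,422.68 × 0.03 = $42.68
Federal tax withheld: $1,422.68 × 0.27 = $384.12
OASDI: $1,474.88 × 0.0475 = $70.06
State disability insurance: $1,474.88 × 0.005 = $7.37
Medicare tax: $1,474.88 × 0.03 = $44.25
AD&D insurance premium: $89.24
Union dues: $1,474.88 × 0.05 = $73.74
Legal plan premium: $137.46
Total deductions = $25.89 + $26.31 + $99.59 + $42.68 + $384.12 + $70.06 + $7.37 + $44.25 + $89.24 + $73.74 + $137.46 = $1,000.71
Net pay = $1,474.88 − $1,000.71 = $474.17

$474.17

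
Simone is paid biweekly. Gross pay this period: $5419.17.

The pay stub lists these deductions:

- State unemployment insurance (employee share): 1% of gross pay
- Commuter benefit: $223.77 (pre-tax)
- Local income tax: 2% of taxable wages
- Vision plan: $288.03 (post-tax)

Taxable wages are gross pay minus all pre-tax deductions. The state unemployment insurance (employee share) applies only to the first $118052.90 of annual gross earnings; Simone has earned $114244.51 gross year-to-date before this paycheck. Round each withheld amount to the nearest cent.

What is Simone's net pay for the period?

$4765.38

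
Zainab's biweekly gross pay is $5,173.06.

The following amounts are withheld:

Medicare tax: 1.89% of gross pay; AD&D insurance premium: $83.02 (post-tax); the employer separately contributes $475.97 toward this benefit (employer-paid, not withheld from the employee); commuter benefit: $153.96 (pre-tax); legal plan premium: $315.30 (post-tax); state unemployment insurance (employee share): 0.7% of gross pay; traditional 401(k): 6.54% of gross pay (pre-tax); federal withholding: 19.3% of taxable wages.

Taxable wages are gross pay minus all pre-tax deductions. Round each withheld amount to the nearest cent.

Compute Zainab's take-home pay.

$3,245.09

Traditional 401(k): $5,173.06 × 0.0654 = $338.32
Commuter benefit: $153.96
Pre-tax total = $338.32 + $153.96 = $492.28
Taxable wages = $5,173.06 − $492.28 = $4,680.78
Federal withholding: $4,680.78 × 0.193 = $903.39
State unemployment insurance (employee share): $5,173.06 × 0.007 = $36.21
Medicare tax: $5,173.06 × 0.0189 = $97.77
AD&D insurance premium: $83.02
Legal plan premium: $315.30
(Employer's $475.97 toward AD&D insurance premium is not withheld from the employee.)
Total deductions = $338.32 + $153.96 + $903.39 + $36.21 + $97.77 + $83.02 + $315.30 = $1,927.97
Net pay = $5,173.06 − $1,927.97 = $3,245.09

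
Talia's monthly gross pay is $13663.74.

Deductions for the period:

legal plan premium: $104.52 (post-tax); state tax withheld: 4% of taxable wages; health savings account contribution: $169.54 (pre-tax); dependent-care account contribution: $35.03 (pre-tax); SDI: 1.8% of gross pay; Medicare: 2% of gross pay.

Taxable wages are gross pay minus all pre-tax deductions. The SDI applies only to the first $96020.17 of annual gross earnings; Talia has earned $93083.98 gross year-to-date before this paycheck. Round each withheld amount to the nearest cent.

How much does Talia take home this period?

$12490.16

Dependent-care account contribution: $35.03
Health savings account contribution: $169.54
Pre-tax total = $35.03 + $169.54 = $204.57
Taxable wages = $13663.74 − $204.57 = $13459.17
State tax withheld: $13459.17 × 0.04 = $538.37
SDI: only $96020.17 − $93083.98 = $2936.19 of this check is subject → $2936.19 × 0.018 = $52.85
Medicare: $13663.74 × 0.02 = $273.27
Legal plan premium: $104.52
Total deductions = $35.03 + $169.54 + $538.37 + $52.85 + $273.27 + $104.52 = $1173.58
Net pay = $13663.74 − $1173.58 = $12490.16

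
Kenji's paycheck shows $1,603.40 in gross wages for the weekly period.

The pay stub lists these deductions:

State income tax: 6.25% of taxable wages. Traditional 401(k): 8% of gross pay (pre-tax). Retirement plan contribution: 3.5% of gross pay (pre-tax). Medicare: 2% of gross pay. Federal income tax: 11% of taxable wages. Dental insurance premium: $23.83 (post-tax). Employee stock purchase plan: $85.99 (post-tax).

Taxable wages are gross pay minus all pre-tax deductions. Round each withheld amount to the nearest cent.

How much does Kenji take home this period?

Traditional 401(k): $1,603.40 × 0.08 = $128.27
Retirement plan contribution: $1,603.40 × 0.035 = $56.12
Pre-tax total = $128.27 + $56.12 = $184.39
Taxable wages = $1,603.40 − $184.39 = $1,419.01
State income tax: $1,419.01 × 0.0625 = $88.69
Federal income tax: $1,419.01 × 0.11 = $156.09
Medicare: $1,603.40 × 0.02 = $32.07
Dental insurance premium: $23.83
Employee stock purchase plan: $85.99
Total deductions = $128.27 + $56.12 + $88.69 + $156.09 + $32.07 + $23.83 + $85.99 = $571.06
Net pay = $1,603.40 − $571.06 = $1,032.34

$1,032.34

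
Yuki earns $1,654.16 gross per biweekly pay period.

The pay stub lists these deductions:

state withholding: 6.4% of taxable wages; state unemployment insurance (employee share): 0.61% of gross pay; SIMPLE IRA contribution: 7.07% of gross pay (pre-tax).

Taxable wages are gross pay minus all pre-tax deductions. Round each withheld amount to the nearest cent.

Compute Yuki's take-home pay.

$1,428.74

SIMPLE IRA contribution: $1,654.16 × 0.0707 = $116.95
Taxable wages = $1,654.16 − $116.95 = $1,537.21
State withholding: $1,537.21 × 0.064 = $98.38
State unemployment insurance (employee share): $1,654.16 × 0.0061 = $10.09
Total deductions = $116.95 + $98.38 + $10.09 = $225.42
Net pay = $1,654.16 − $225.42 = $1,428.74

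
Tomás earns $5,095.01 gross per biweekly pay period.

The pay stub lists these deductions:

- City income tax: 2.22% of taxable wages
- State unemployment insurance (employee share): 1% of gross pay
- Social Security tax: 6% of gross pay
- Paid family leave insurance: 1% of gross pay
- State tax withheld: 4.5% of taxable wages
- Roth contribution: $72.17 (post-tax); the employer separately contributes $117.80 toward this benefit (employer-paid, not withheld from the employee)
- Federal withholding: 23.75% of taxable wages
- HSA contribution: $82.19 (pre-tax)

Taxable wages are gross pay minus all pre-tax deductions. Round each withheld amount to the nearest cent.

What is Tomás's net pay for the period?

HSA contribution: $82.19
Taxable wages = $5,095.01 − $82.19 = $5,012.82
City income tax: $5,012.82 × 0.0222 = $111.28
Federal withholding: $5,012.82 × 0.2375 = $1,190.54
State tax withheld: $5,012.82 × 0.045 = $225.58
State unemployment insurance (employee share): $5,095.01 × 0.01 = $50.95
Social Security tax: $5,095.01 × 0.06 = $305.70
Paid family leave insurance: $5,095.01 × 0.01 = $50.95
Roth contribution: $72.17
(Employer's $117.80 toward Roth contribution is not withheld from the employee.)
Total deductions = $82.19 + $111.28 + $1,190.54 + $225.58 + $50.95 + $305.70 + $50.95 + $72.17 = $2,089.36
Net pay = $5,095.01 − $2,089.36 = $3,005.65

$3,005.65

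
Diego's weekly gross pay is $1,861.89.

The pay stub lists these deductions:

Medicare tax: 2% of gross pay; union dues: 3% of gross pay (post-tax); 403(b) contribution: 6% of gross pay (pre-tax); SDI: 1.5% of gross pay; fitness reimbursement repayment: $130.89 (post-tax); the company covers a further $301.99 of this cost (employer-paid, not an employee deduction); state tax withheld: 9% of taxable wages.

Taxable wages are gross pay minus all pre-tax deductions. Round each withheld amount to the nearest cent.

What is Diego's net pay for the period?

403(b) contribution: $1,861.89 × 0.06 = $111.71
Taxable wages = $1,861.89 − $111.71 = $1,750.18
State tax withheld: $1,750.18 × 0.09 = $157.52
SDI: $1,861.89 × 0.015 = $27.93
Medicare tax: $1,861.89 × 0.02 = $37.24
Union dues: $1,861.89 × 0.03 = $55.86
Fitness reimbursement repayment: $130.89
(Employer's $301.99 toward fitness reimbursement repayment is not withheld from the employee.)
Total deductions = $111.71 + $157.52 + $27.93 + $37.24 + $55.86 + $130.89 = $521.15
Net pay = $1,861.89 − $521.15 = $1,340.74

$1,340.74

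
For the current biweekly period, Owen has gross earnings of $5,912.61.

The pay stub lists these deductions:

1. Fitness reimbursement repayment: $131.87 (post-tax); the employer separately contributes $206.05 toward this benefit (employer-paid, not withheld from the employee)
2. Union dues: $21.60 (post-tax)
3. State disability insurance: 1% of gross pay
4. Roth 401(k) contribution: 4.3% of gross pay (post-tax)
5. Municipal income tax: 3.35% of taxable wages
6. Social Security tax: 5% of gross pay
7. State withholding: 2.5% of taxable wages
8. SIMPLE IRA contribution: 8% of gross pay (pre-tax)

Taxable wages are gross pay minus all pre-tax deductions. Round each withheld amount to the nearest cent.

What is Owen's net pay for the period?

$4,358.91

SIMPLE IRA contribution: $5,912.61 × 0.08 = $473.01
Taxable wages = $5,912.61 − $473.01 = $5,439.60
Municipal income tax: $5,439.60 × 0.0335 = $182.23
State withholding: $5,439.60 × 0.025 = $135.99
State disability insurance: $5,912.61 × 0.01 = $59.13
Social Security tax: $5,912.61 × 0.05 = $295.63
Fitness reimbursement repayment: $131.87
Union dues: $21.60
Roth 401(k) contribution: $5,912.61 × 0.043 = $254.24
(Employer's $206.05 toward fitness reimbursement repayment is not withheld from the employee.)
Total deductions = $473.01 + $182.23 + $135.99 + $59.13 + $295.63 + $131.87 + $21.60 + $254.24 = $1,553.70
Net pay = $5,912.61 − $1,553.70 = $4,358.91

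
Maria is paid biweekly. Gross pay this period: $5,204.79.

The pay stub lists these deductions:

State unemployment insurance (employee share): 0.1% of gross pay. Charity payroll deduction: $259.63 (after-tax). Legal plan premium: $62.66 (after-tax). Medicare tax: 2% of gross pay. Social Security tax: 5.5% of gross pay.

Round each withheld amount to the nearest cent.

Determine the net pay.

$4,486.94

State unemployment insurance (employee share): $5,204.79 × 0.001 = $5.20
Medicare tax: $5,204.79 × 0.02 = $104.10
Social Security tax: $5,204.79 × 0.055 = $286.26
Legal plan premium: $62.66
Charity payroll deduction: $259.63
Total deductions = $5.20 + $104.10 + $286.26 + $62.66 + $259.63 = $717.85
Net pay = $5,204.79 − $717.85 = $4,486.94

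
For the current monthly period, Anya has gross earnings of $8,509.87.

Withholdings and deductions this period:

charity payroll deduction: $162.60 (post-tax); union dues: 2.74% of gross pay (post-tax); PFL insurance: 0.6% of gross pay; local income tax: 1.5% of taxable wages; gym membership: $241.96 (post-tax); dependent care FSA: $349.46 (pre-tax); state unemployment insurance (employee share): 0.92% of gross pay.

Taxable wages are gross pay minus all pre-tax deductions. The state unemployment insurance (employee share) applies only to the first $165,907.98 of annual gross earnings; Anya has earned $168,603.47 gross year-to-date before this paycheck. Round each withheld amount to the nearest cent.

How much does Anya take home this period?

Dependent care FSA: $349.46
Taxable wages = $8,509.87 − $349.46 = $8,160.41
Local income tax: $8,160.41 × 0.015 = $122.41
State unemployment insurance (employee share): annual cap $165,907.98 already reached (YTD $168,603.47), so $0.00
PFL insurance: $8,509.87 × 0.006 = $51.06
Charity payroll deduction: $162.60
Gym membership: $241.96
Union dues: $8,509.87 × 0.0274 = $233.17
Total deductions = $349.46 + $122.41 + $0.00 + $51.06 + $162.60 + $241.96 + $233.17 = $1,160.66
Net pay = $8,509.87 − $1,160.66 = $7,349.21

$7,349.21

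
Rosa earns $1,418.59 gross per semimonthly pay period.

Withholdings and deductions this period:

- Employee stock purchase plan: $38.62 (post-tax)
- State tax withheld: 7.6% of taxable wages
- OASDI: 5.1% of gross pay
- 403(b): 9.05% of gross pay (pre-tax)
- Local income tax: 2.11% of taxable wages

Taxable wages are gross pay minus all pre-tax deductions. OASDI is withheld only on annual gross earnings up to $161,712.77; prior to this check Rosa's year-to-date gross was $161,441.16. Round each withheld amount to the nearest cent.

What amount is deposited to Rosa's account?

$1,112.46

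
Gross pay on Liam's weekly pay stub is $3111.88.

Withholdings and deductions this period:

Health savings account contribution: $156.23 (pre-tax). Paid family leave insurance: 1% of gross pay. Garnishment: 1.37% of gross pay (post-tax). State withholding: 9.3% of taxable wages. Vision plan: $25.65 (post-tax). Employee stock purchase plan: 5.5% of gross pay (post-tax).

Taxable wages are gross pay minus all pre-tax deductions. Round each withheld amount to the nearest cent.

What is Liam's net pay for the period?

$2410.22

Health savings account contribution: $156.23
Taxable wages = $3111.88 − $156.23 = $2955.65
State withholding: $2955.65 × 0.093 = $274.88
Paid family leave insurance: $3111.88 × 0.01 = $31.12
Vision plan: $25.65
Employee stock purchase plan: $3111.88 × 0.055 = $171.15
Garnishment: $3111.88 × 0.0137 = $42.63
Total deductions = $156.23 + $274.88 + $31.12 + $25.65 + $171.15 + $42.63 = $701.66
Net pay = $3111.88 − $701.66 = $2410.22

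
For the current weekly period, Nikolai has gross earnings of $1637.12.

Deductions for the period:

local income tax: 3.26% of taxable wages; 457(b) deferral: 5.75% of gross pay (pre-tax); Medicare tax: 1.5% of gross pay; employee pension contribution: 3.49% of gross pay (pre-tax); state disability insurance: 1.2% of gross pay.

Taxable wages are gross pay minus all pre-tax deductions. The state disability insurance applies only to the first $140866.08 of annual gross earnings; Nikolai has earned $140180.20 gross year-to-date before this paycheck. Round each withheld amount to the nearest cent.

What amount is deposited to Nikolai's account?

457(b) deferral: $1637.12 × 0.0575 = $94.13
Employee pension contribution: $1637.12 × 0.0349 = $57.14
Pre-tax total = $94.13 + $57.14 = $151.27
Taxable wages = $1637.12 − $151.27 = $1485.85
Local income tax: $1485.85 × 0.0326 = $48.44
State disability insurance: only $140866.08 − $140180.20 = $685.88 of this check is subject → $685.88 × 0.012 = $8.23
Medicare tax: $1637.12 × 0.015 = $24.56
Total deductions = $94.13 + $57.14 + $48.44 + $8.23 + $24.56 = $232.50
Net pay = $1637.12 − $232.50 = $1404.62

$1404.62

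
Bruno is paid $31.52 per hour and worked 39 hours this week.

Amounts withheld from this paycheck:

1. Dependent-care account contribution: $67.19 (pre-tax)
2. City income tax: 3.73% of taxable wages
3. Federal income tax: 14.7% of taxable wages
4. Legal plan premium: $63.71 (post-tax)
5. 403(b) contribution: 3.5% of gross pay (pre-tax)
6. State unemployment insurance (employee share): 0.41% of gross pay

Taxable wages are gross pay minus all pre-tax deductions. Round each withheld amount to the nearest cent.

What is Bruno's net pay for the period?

$844.08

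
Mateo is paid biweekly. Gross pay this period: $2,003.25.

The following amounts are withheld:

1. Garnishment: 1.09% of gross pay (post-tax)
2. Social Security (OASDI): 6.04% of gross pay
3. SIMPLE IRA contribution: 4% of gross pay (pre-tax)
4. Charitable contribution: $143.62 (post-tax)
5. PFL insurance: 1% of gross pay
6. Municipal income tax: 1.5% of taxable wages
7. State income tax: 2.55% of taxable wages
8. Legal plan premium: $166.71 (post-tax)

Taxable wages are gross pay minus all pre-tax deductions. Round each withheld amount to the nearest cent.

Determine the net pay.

SIMPLE IRA contribution: $2,003.25 × 0.04 = $80.13
Taxable wages = $2,003.25 − $80.13 = $1,923.12
Municipal income tax: $1,923.12 × 0.015 = $28.85
State income tax: $1,923.12 × 0.0255 = $49.04
PFL insurance: $2,003.25 × 0.01 = $20.03
Social Security (OASDI): $2,003.25 × 0.0604 = $121.00
Garnishment: $2,003.25 × 0.0109 = $21.84
Legal plan premium: $166.71
Charitable contribution: $143.62
Total deductions = $80.13 + $28.85 + $49.04 + $20.03 + $121.00 + $21.84 + $166.71 + $143.62 = $631.22
Net pay = $2,003.25 − $631.22 = $1,372.03

$1,372.03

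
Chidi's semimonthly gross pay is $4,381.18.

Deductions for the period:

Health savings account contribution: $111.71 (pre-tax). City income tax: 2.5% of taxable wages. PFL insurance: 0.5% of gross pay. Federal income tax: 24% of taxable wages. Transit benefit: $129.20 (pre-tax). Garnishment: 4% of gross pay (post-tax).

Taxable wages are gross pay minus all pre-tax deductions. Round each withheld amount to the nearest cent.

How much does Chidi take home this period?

$2,845.94

Health savings account contribution: $111.71
Transit benefit: $129.20
Pre-tax total = $111.71 + $129.20 = $240.91
Taxable wages = $4,381.18 − $240.91 = $4,140.27
Federal income tax: $4,140.27 × 0.24 = $993.66
City income tax: $4,140.27 × 0.025 = $103.51
PFL insurance: $4,381.18 × 0.005 = $21.91
Garnishment: $4,381.18 × 0.04 = $175.25
Total deductions = $111.71 + $129.20 + $993.66 + $103.51 + $21.91 + $175.25 = $1,535.24
Net pay = $4,381.18 − $1,535.24 = $2,845.94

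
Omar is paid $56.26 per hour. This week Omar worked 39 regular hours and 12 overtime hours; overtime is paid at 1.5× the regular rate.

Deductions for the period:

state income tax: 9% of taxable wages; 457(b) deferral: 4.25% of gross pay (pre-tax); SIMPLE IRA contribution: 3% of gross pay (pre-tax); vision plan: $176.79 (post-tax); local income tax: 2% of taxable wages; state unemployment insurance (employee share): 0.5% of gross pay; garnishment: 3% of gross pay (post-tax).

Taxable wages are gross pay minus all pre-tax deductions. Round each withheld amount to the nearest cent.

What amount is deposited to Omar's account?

$2,358.13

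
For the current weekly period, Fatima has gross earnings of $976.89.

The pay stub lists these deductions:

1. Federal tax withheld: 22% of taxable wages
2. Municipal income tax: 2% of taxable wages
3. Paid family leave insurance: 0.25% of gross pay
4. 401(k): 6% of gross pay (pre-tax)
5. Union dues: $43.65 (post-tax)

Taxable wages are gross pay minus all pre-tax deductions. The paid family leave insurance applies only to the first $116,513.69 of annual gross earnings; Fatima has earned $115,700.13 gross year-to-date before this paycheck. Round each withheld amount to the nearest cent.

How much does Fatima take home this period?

401(k): $976.89 × 0.06 = $58.61
Taxable wages = $976.89 − $58.61 = $918.28
Federal tax withheld: $918.28 × 0.22 = $202.02
Municipal income tax: $918.28 × 0.02 = $18.37
Paid family leave insurance: only $116,513.69 − $115,700.13 = $813.56 of this check is subject → $813.56 × 0.0025 = $2.03
Union dues: $43.65
Total deductions = $58.61 + $202.02 + $18.37 + $2.03 + $43.65 = $324.68
Net pay = $976.89 − $324.68 = $652.21

$652.21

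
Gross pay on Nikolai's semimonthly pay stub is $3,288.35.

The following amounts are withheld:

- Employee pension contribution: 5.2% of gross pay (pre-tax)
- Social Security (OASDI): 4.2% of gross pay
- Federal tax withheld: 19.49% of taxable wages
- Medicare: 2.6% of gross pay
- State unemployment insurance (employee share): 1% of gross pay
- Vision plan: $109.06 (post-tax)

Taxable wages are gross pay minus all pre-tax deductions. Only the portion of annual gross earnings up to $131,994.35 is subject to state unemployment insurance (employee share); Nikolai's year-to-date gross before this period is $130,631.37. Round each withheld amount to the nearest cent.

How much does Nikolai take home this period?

Employee pension contribution: $3,288.35 × 0.052 = $170.99
Taxable wages = $3,288.35 − $170.99 = $3,117.36
Federal tax withheld: $3,117.36 × 0.1949 = $607.57
Medicare: $3,288.35 × 0.026 = $85.50
Social Security (OASDI): $3,288.35 × 0.042 = $138.11
State unemployment insurance (employee share): only $131,994.35 − $130,631.37 = $1,362.98 of this check is subject → $1,362.98 × 0.01 = $13.63
Vision plan: $109.06
Total deductions = $170.99 + $607.57 + $85.50 + $138.11 + $13.63 + $109.06 = $1,124.86
Net pay = $3,288.35 − $1,124.86 = $2,163.49

$2,163.49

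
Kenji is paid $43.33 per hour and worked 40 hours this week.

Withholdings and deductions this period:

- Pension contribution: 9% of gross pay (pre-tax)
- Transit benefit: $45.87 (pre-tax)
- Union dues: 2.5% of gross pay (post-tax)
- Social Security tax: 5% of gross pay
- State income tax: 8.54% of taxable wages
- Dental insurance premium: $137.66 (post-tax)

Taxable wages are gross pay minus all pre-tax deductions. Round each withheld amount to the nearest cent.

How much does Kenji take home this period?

$1,132.91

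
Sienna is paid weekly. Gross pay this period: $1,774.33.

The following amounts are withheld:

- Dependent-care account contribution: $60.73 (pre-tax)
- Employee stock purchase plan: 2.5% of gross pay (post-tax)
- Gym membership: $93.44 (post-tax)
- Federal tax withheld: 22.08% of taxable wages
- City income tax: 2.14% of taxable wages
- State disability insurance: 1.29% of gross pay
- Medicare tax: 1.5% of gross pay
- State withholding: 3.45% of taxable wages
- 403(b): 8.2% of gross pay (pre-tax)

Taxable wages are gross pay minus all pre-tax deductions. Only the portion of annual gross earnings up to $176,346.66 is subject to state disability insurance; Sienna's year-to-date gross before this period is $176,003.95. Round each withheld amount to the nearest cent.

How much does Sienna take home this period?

$965.37

403(b): $1,774.33 × 0.082 = $145.50
Dependent-care account contribution: $60.73
Pre-tax total = $145.50 + $60.73 = $206.23
Taxable wages = $1,774.33 − $206.23 = $1,568.10
City income tax: $1,568.10 × 0.0214 = $33.56
Federal tax withheld: $1,568.10 × 0.2208 = $346.24
State withholding: $1,568.10 × 0.0345 = $54.10
Medicare tax: $1,774.33 × 0.015 = $26.61
State disability insurance: only $176,346.66 − $176,003.95 = $342.71 of this check is subject → $342.71 × 0.0129 = $4.42
Employee stock purchase plan: $1,774.33 × 0.025 = $44.36
Gym membership: $93.44
Total deductions = $145.50 + $60.73 + $33.56 + $346.24 + $54.10 + $26.61 + $4.42 + $44.36 + $93.44 = $808.96
Net pay = $1,774.33 − $808.96 = $965.37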